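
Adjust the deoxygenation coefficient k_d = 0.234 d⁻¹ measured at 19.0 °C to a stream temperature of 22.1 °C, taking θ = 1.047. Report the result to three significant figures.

k_d(T₂) = k_d(T₁) · θ^(T₂−T₁) = 0.234 × 1.047^(22.1−19.0)
= 0.234 × 1.047^3.10 = 0.234 × 1.153 = 0.2698 d⁻¹.

k_d ≈ 0.270 d⁻¹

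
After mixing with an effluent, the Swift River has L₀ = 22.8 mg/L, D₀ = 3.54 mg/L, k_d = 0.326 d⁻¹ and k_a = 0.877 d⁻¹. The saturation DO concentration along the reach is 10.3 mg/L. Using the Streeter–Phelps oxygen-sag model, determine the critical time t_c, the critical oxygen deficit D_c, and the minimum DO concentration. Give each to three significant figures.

With k_a/k_d = 2.690 and 1 − D₀(k_a−k_d)/(k_d L₀) = 0.7376,
t_c = ln(2.690 × 0.7376) / (0.877 − 0.326) = ln(1.984) / 0.5510 = 0.6852/0.5510 = 1.244 d.
L(t_c) = L₀ e^(−k_d t_c) = 22.8 × 0.6667 = 15.20 mg/L, and at the critical point k_a D_c = k_d L, so D_c = (0.326/0.877) × 15.20 = 5.650 mg/L.
Minimum DO = C_s − D_c = 10.3 − 5.650 = 4.650 mg/L.

t_c ≈ 1.24 d; D_c ≈ 5.65 mg/L; min DO ≈ 4.65 mg/L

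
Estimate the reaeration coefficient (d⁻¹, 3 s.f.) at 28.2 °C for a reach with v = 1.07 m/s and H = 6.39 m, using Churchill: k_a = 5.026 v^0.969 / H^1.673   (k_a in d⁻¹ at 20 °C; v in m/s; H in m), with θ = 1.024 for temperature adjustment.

k_a(20) = 5.026 × 1.07^0.969 / 6.39^1.673 = 5.026 × 1.068 / 22.26 = 0.2410 d⁻¹.
k_a(28.2) = 0.2410 × 1.024^(28.2−20) = 0.2410 × 1.215 = 0.2928 d⁻¹.

k_a ≈ 0.293 d⁻¹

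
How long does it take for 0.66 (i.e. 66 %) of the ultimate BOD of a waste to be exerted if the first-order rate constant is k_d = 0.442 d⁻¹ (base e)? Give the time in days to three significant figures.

t ≈ 2.44 d

y/L₀ = 1 − e^(−k_d t) = 0.66 ⇒ e^(−k_d t) = 0.340
t = −ln(0.340) / 0.442 = 1.079 / 0.442 = 2.441 d.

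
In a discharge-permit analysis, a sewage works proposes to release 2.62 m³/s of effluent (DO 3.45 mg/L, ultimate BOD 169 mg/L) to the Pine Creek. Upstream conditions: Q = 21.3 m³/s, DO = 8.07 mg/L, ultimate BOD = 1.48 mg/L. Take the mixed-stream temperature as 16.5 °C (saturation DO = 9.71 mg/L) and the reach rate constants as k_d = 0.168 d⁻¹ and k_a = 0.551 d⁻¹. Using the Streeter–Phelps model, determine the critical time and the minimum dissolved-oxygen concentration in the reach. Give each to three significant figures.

t_c ≈ 2.36 d; minimum DO ≈ 5.64 mg/L

Mixed DO = (21.3×8.07 + 2.62×3.45)/(21.3+2.62) = 180.9/23.92 = 7.564 mg/L.
Mixed L₀ = (21.3×1.48 + 2.62×169)/(23.92) = 474.3/23.92 = 19.83 mg/L.
Initial deficit D₀ = C_s − DO₀ = 9.71 − 7.564 = 2.146 mg/L.
t_c = (1/0.3830) ln[(0.551/0.168)(1 − 2.146×0.3830/(0.168×19.83))] = 2.611 × ln(2.471) = 2.361 d.
D_c = (0.168/0.551) × 19.83 × e^(−0.168×2.361) = 0.3049 × 19.83 × 0.6725 = 4.066 mg/L.
Minimum DO = 9.71 − 4.066 = 5.644 mg/L.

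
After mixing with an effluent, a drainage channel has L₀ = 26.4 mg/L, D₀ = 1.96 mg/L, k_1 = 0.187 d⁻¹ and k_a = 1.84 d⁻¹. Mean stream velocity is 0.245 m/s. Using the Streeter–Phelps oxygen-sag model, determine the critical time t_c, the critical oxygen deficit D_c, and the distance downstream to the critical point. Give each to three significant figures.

t_c ≈ 0.737 d; D_c ≈ 2.34 mg/L; x_c ≈ 15.6 km

With k_a/k_1 = 9.840 and 1 − D₀(k_a−k_1)/(k_1 L₀) = 0.3437,
t_c = ln(9.840 × 0.3437) / (1.84 − 0.187) = ln(3.382) / 1.653 = 1.219/1.653 = 0.7372 d.
L(t_c) = L₀ e^(−k_1 t_c) = 26.4 × 0.8712 = 23.00 mg/L, and at the critical point k_a D_c = k_1 L, so D_c = (0.187/1.84) × 23.00 = 2.338 mg/L.
x_c = v t_c = 0.245 m/s × 0.7372 d × 86400 s/d = 15600 m ≈ 15.6 km.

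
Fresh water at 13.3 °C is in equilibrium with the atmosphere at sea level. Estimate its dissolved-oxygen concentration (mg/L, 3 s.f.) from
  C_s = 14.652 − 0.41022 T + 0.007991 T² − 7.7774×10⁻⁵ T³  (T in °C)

C_s = 14.652 − 0.41022×13.3 + 0.007991×13.3² − 7.7774×10⁻⁵×13.3³ = 10.43 mg/L.

C_s ≈ 10.4 mg/L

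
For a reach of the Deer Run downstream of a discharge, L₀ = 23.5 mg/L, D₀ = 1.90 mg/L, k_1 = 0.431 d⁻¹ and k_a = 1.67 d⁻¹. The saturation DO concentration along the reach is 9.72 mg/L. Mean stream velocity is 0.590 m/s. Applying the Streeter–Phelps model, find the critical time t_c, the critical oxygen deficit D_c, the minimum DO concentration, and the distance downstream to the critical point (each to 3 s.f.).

At the critical point dD/dt = 0, so k_1 L₀ e^(−k_1 t) = k_a D. Substituting D(t) from the Streeter–Phelps equation and solving for t gives
t_c = ln[(k_a/k_1)(1 − D₀(k_a−k_1)/(k_1 L₀))] / (k_a−k_1).
Here k_a−k_1 = 1.239 d⁻¹ and 1 − D₀(k_a−k_1)/(k_1 L₀) = 1 − 1.90×1.239/(0.431×23.5) = 0.7676, so
t_c = ln(3.875 × 0.7676) / 1.239 = 1.090 / 1.239 = 0.8797 d.
D_c = (k_1/k_a) L₀ e^(−k_1 t_c) = (0.431/1.67) × 23.5 × e^(−0.431×0.8797) = 0.2581 × 23.5 × 0.6844 = 4.151 mg/L.
Minimum DO = C_s − D_c = 9.72 − 4.151 = 5.569 mg/L.
x_c = v t_c = 0.590 m/s × 0.8797 d × 86400 s/d = 44840 m ≈ 44.8 km.

t_c ≈ 0.880 d; D_c ≈ 4.15 mg/L; min DO ≈ 5.57 mg/L; x_c ≈ 44.8 km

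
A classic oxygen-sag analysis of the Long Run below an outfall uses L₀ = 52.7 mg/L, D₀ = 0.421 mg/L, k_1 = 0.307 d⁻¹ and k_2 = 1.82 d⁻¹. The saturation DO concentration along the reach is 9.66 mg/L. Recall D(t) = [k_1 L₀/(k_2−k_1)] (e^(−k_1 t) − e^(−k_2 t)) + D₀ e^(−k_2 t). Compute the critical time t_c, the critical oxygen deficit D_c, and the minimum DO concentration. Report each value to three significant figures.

t_c = [1/(k_2−k_1)] ln[(k_2/k_1)(1 − D₀(k_2−k_1)/(k_1 L₀))]
= [1/(1.82−0.307)] ln[(1.82/0.307)(1 − 0.421×1.513/(0.307×52.7))]
= (1/1.513) ln[5.928 × 0.9606] = 0.6609 × ln(5.695) = 0.6609 × 1.740 = 1.150 d.
D_c = (k_1/k_2) L₀ e^(−k_1 t_c) = (0.307/1.82) × 52.7 × e^(−0.307×1.150) = 0.1687 × 52.7 × 0.7026 = 6.246 mg/L.
Minimum DO = C_s − D_c = 9.66 − 6.246 = 3.414 mg/L.

t_c ≈ 1.15 d; D_c ≈ 6.25 mg/L; min DO ≈ 3.41 mg/L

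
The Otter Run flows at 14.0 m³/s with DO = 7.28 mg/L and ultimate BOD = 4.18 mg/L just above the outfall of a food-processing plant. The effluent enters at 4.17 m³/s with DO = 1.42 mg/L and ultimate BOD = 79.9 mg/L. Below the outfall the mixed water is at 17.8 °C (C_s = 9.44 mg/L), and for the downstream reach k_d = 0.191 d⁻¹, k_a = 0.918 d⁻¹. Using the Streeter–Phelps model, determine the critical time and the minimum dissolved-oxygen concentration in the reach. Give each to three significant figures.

Mixed DO = (14.0×7.28 + 4.17×1.42)/(14.0+4.17) = 107.8/18.17 = 5.935 mg/L.
Mixed L₀ = (14.0×4.18 + 4.17×79.9)/(18.17) = 391.7/18.17 = 21.56 mg/L.
Initial deficit D₀ = C_s − DO₀ = 9.44 − 5.935 = 3.505 mg/L.
t_c = (1/0.7270) ln[(0.918/0.191)(1 − 3.505×0.7270/(0.191×21.56))] = 1.376 × ln(1.832) = 0.8328 d.
D_c = (0.191/0.918) × 21.56 × e^(−0.191×0.8328) = 0.2081 × 21.56 × 0.8529 = 3.826 mg/L.
Minimum DO = 9.44 − 3.826 = 5.614 mg/L.

t_c ≈ 0.833 d; minimum DO ≈ 5.61 mg/L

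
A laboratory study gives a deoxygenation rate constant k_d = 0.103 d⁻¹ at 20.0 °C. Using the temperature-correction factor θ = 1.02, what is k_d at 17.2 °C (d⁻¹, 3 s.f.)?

k_d ≈ 0.0974 d⁻¹

k_d(T₂) = k_d(T₁) · θ^(T₂−T₁) = 0.103 × 1.02^(17.2−20.0)
= 0.103 × 1.02^-2.80 = 0.103 × 0.9461 = 0.09744 d⁻¹.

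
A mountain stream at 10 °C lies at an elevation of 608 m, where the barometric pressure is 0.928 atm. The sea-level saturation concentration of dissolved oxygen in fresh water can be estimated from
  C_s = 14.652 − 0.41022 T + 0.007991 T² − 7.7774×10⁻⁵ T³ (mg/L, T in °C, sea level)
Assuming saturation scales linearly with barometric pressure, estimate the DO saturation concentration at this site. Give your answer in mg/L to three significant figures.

At sea level: C_s = 14.652 − 0.41022×10 + 0.007991×10² − 7.7774×10⁻⁵×10³ = 11.27 mg/L.
Pressure correction: C_s' = 11.27 × 0.928 = 10.46 mg/L.

C_s ≈ 10.5 mg/L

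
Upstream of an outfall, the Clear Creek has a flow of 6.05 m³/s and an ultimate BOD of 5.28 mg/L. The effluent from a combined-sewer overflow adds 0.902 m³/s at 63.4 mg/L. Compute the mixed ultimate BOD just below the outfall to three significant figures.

12.8 mg/L

Flow-weighted mixing: C = (Q_r C_r + Q_w C_w)/(Q_r + Q_w)
= (6.05×5.28 + 0.902×63.4)/(6.05 + 0.902) = 89.13/6.952 = 12.82 mg/L.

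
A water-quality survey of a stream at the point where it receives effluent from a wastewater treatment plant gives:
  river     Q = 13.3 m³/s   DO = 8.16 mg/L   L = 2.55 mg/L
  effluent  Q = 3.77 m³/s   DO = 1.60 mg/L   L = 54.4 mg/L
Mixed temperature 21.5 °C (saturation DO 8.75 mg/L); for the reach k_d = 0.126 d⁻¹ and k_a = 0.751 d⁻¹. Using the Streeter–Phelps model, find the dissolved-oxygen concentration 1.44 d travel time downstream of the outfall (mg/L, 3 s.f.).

DO ≈ 6.66 mg/L

Mixed DO = (13.3×8.16 + 3.77×1.60)/(13.3+3.77) = 114.6/17.07 = 6.711 mg/L.
Mixed L₀ = (13.3×2.55 + 3.77×54.4)/(17.07) = 239.0/17.07 = 14.00 mg/L.
Initial deficit D₀ = C_s − DO₀ = 8.75 − 6.711 = 2.039 mg/L.
D(1.44) = [0.126×14.00/(0.751−0.126)](e^(−0.126×1.44) − e^(−0.751×1.44)) + 2.039 e^(−0.751×1.44)
= 2.823 × (0.8341 − 0.3391) + 2.039 × 0.3391 = 2.088 mg/L.
DO = 8.75 − 2.088 = 6.662 mg/L.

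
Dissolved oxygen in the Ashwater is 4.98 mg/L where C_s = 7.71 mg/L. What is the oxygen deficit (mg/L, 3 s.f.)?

D = C_s − C = 7.71 − 4.98 = 2.73 mg/L.

D ≈ 2.73 mg/L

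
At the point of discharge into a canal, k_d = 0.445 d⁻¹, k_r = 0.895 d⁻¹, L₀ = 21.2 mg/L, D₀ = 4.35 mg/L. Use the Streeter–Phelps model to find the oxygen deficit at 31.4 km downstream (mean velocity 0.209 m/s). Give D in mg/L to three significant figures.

Travel time t = x/v = 31.4 km / (0.209 m/s) = 31400 m / 0.209 m/s = 150200 s = 1.739 d.
k_d L₀/(k_r−k_d) = 0.445×21.2/(0.895−0.445) = 9.434/0.4500 = 20.96 mg/L.
e^(−k_d t) = e^(−0.445×1.739) = 0.4613; e^(−k_r t) = e^(−0.895×1.739) = 0.2109.
D = 20.96 × (0.4613 − 0.2109) + 4.35 × 0.2109 = 5.248 + 0.9175 = 6.166 mg/L.

D ≈ 6.17 mg/L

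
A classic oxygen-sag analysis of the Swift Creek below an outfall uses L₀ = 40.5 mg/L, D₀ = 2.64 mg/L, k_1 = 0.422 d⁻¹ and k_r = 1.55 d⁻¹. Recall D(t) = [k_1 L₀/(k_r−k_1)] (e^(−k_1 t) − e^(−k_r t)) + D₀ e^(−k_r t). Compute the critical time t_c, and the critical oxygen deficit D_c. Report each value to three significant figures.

t_c = [1/(k_r−k_1)] ln[(k_r/k_1)(1 − D₀(k_r−k_1)/(k_1 L₀))]
= [1/(1.55−0.422)] ln[(1.55/0.422)(1 − 2.64×1.128/(0.422×40.5))]
= (1/1.128) ln[3.673 × 0.8258] = 0.8865 × ln(3.033) = 0.8865 × 1.110 = 0.9836 d.
D_c = (k_1/k_r) L₀ e^(−k_1 t_c) = (0.422/1.55) × 40.5 × e^(−0.422×0.9836) = 0.2723 × 40.5 × 0.6603 = 7.280 mg/L.

t_c ≈ 0.984 d; D_c ≈ 7.28 mg/L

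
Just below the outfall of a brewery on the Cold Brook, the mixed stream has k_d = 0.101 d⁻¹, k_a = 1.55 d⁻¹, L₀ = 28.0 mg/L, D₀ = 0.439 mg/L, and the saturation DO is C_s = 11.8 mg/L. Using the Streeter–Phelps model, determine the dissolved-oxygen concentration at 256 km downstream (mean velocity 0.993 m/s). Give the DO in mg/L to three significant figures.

Travel time t = x/v = 256 km / (0.993 m/s) = 256000 m / 0.993 m/s = 257800 s = 2.984 d.
k_d L₀/(k_a−k_d) = 0.101×28.0/(1.55−0.101) = 2.828/1.449 = 1.952 mg/L.
e^(−k_d t) = e^(−0.101×2.984) = 0.7398; e^(−k_a t) = e^(−1.55×2.984) = 0.009804.
D = 1.952 × (0.7398 − 0.009804) + 0.439 × 0.009804 = 1.425 + 0.004304 = 1.429 mg/L.
DO = C_s − D = 11.8 − 1.429 = 10.37 mg/L.

DO ≈ 10.4 mg/L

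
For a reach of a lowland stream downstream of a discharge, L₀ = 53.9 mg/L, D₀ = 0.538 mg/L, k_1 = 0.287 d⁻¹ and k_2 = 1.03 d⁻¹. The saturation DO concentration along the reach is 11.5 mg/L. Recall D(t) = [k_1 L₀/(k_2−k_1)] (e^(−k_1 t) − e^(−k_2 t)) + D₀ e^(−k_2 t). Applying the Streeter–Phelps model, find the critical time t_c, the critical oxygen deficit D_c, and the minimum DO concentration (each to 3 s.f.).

At the critical point dD/dt = 0, so k_1 L₀ e^(−k_1 t) = k_2 D. Substituting D(t) from the Streeter–Phelps equation and solving for t gives
t_c = ln[(k_2/k_1)(1 − D₀(k_2−k_1)/(k_1 L₀))] / (k_2−k_1).
Here k_2−k_1 = 0.7430 d⁻¹ and 1 − D₀(k_2−k_1)/(k_1 L₀) = 1 − 0.538×0.7430/(0.287×53.9) = 0.9742, so
t_c = ln(3.589 × 0.9742) / 0.7430 = 1.252 / 0.7430 = 1.685 d.
D_c = (k_1/k_2) L₀ e^(−k_1 t_c) = (0.287/1.03) × 53.9 × e^(−0.287×1.685) = 0.2786 × 53.9 × 0.6166 = 9.261 mg/L.
Minimum DO = C_s − D_c = 11.5 − 9.261 = 2.239 mg/L.

t_c ≈ 1.68 d; D_c ≈ 9.26 mg/L; min DO ≈ 2.24 mg/L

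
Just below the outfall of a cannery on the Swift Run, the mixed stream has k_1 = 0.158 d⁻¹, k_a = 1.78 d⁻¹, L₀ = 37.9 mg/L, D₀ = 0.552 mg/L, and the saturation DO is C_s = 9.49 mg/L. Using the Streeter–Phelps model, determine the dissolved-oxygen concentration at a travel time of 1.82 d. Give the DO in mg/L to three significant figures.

DO ≈ 6.84 mg/L

k_1 L₀/(k_a−k_1) = 0.158×37.9/(1.78−0.158) = 5.988/1.622 = 3.692 mg/L.
e^(−k_1 t) = e^(−0.158×1.820) = 0.7501; e^(−k_a t) = e^(−1.78×1.820) = 0.03918.
D = 3.692 × (0.7501 − 0.03918) + 0.552 × 0.03918 = 2.625 + 0.02163 = 2.646 mg/L.
DO = C_s − D = 9.49 − 2.646 = 6.844 mg/L.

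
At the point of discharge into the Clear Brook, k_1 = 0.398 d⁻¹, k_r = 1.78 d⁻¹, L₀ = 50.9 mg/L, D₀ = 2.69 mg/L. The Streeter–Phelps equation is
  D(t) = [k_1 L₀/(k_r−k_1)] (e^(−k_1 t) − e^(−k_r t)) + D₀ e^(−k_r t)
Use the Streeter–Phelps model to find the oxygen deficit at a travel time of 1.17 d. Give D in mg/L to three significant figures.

D ≈ 7.71 mg/L

k_1 L₀/(k_r−k_1) = 0.398×50.9/(1.78−0.398) = 20.26/1.382 = 14.66 mg/L.
e^(−k_1 t) = e^(−0.398×1.170) = 0.6277; e^(−k_r t) = e^(−1.78×1.170) = 0.1246.
D = 14.66 × (0.6277 − 0.1246) + 2.69 × 0.1246 = 7.375 + 0.3352 = 7.710 mg/L.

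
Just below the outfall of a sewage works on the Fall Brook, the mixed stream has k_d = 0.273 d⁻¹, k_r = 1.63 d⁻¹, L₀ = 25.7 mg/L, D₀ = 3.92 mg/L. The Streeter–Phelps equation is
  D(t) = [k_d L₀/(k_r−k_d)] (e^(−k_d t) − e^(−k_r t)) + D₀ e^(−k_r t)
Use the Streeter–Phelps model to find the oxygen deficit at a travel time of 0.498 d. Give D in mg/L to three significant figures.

k_d L₀/(k_r−k_d) = 0.273×25.7/(1.63−0.273) = 7.016/1.357 = 5.170 mg/L.
e^(−k_d t) = e^(−0.273×0.4980) = 0.8729; e^(−k_r t) = e^(−1.63×0.4980) = 0.4441.
D = 5.170 × (0.8729 − 0.4441) + 3.92 × 0.4441 = 2.217 + 1.741 = 3.958 mg/L.

D ≈ 3.96 mg/L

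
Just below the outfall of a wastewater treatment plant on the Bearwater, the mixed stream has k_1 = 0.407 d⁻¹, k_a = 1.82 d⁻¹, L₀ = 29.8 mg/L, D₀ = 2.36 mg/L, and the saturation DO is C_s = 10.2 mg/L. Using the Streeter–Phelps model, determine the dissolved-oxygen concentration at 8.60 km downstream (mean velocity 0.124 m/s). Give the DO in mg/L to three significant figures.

Travel time t = x/v = 8.60 km / (0.124 m/s) = 8600 m / 0.124 m/s = 69350 s = 0.8027 d.
k_1 L₀/(k_a−k_1) = 0.407×29.8/(1.82−0.407) = 12.13/1.413 = 8.584 mg/L.
e^(−k_1 t) = e^(−0.407×0.8027) = 0.7213; e^(−k_a t) = e^(−1.82×0.8027) = 0.2320.
D = 8.584 × (0.7213 − 0.2320) + 2.36 × 0.2320 = 4.200 + 0.5476 = 4.747 mg/L.
DO = C_s − D = 10.2 − 4.747 = 5.453 mg/L.

DO ≈ 5.45 mg/L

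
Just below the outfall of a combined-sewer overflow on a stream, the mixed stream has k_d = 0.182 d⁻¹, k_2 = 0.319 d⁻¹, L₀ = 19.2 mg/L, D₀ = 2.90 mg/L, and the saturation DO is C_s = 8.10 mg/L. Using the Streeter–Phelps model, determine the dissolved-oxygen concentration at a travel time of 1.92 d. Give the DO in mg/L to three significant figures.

k_d L₀/(k_2−k_d) = 0.182×19.2/(0.319−0.182) = 3.494/0.1370 = 25.51 mg/L.
e^(−k_d t) = e^(−0.182×1.920) = 0.7051; e^(−k_2 t) = e^(−0.319×1.920) = 0.5420.
D = 25.51 × (0.7051 − 0.5420) + 2.90 × 0.5420 = 4.160 + 1.572 = 5.731 mg/L.
DO = C_s − D = 8.10 − 5.731 = 2.369 mg/L.

DO ≈ 2.37 mg/L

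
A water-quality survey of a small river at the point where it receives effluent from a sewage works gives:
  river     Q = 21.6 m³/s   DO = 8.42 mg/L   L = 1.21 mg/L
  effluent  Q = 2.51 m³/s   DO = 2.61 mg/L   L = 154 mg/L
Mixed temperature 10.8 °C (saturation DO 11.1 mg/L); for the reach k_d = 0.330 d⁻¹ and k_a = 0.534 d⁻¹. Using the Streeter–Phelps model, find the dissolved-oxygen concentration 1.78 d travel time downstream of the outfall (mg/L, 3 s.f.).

Mixed DO = (21.6×8.42 + 2.51×2.61)/(21.6+2.51) = 188.4/24.11 = 7.815 mg/L.
Mixed L₀ = (21.6×1.21 + 2.51×154)/(24.11) = 412.7/24.11 = 17.12 mg/L.
Initial deficit D₀ = C_s − DO₀ = 11.1 − 7.815 = 3.285 mg/L.
D(1.78) = [0.330×17.12/(0.534−0.330)](e^(−0.330×1.78) − e^(−0.534×1.78)) + 3.285 e^(−0.534×1.78)
= 27.69 × (0.5558 − 0.3865) + 3.285 × 0.3865 = 5.955 mg/L.
DO = 11.1 − 5.955 = 5.145 mg/L.

DO ≈ 5.14 mg/L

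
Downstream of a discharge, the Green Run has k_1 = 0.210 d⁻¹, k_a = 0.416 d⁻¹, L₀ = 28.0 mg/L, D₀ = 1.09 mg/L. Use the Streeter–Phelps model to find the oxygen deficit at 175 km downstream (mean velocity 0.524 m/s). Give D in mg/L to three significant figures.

Travel time t = x/v = 175 km / (0.524 m/s) = 175000 m / 0.524 m/s = 334000 s = 3.865 d.
k_1 L₀/(k_a−k_1) = 0.210×28.0/(0.416−0.210) = 5.880/0.2060 = 28.54 mg/L.
e^(−k_1 t) = e^(−0.210×3.865) = 0.4441; e^(−k_a t) = e^(−0.416×3.865) = 0.2003.
D = 28.54 × (0.4441 − 0.2003) + 1.09 × 0.2003 = 6.959 + 0.2183 = 7.177 mg/L.

D ≈ 7.18 mg/L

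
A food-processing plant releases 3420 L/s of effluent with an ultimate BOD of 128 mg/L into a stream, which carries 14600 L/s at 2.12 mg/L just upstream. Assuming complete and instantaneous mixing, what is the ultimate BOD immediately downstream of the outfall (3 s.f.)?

26.0 mg/L

Flow-weighted mixing: C = (Q_r C_r + Q_w C_w)/(Q_r + Q_w)
= (14600×2.12 + 3420×128)/(14600 + 3420) = 468700/18020 = 26.01 mg/L.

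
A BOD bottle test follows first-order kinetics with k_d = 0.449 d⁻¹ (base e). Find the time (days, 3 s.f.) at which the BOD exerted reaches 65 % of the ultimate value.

y/L₀ = 1 − e^(−k_d t) = 0.65 ⇒ e^(−k_d t) = 0.350
t = −ln(0.350) / 0.449 = 1.050 / 0.449 = 2.338 d.

t ≈ 2.34 d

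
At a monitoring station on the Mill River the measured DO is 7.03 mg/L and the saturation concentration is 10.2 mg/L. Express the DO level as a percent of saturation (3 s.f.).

% saturation = C/C_s × 100 = 7.03/10.2 × 100 = 68.9 %.

68.9 % saturation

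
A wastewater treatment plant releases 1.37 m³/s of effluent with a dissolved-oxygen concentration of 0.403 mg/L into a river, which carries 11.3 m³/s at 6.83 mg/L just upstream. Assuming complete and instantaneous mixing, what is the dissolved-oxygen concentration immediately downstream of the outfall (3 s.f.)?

6.14 mg/L

Flow-weighted mixing: C = (Q_r C_r + Q_w C_w)/(Q_r + Q_w)
= (11.3×6.83 + 1.37×0.403)/(11.3 + 1.37) = 77.73/12.67 = 6.135 mg/L.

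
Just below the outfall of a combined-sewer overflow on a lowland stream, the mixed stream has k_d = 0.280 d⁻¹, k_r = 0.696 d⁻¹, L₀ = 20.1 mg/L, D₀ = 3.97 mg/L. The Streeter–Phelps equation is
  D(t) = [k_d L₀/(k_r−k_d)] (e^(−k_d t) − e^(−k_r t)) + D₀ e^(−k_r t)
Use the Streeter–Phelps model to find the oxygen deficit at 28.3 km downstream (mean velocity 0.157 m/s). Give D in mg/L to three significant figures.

Travel time t = x/v = 28.3 km / (0.157 m/s) = 28300 m / 0.157 m/s = 180300 s = 2.086 d.
k_d L₀/(k_r−k_d) = 0.280×20.1/(0.696−0.280) = 5.628/0.4160 = 13.53 mg/L.
e^(−k_d t) = e^(−0.280×2.086) = 0.5576; e^(−k_r t) = e^(−0.696×2.086) = 0.2341.
D = 13.53 × (0.5576 − 0.2341) + 3.97 × 0.2341 = 4.376 + 0.9293 = 5.306 mg/L.

D ≈ 5.31 mg/L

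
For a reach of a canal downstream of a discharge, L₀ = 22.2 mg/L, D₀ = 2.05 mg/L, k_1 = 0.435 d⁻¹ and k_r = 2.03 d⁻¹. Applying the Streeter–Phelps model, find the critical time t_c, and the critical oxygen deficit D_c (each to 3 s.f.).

t_c ≈ 0.707 d; D_c ≈ 3.50 mg/L

At the critical point dD/dt = 0, so k_1 L₀ e^(−k_1 t) = k_r D. Substituting D(t) from the Streeter–Phelps equation and solving for t gives
t_c = ln[(k_r/k_1)(1 − D₀(k_r−k_1)/(k_1 L₀))] / (k_r−k_1).
Here k_r−k_1 = 1.595 d⁻¹ and 1 − D₀(k_r−k_1)/(k_1 L₀) = 1 − 2.05×1.595/(0.435×22.2) = 0.6614, so
t_c = ln(4.667 × 0.6614) / 1.595 = 1.127 / 1.595 = 0.7066 d.
D_c = (k_1/k_r) L₀ e^(−k_1 t_c) = (0.435/2.03) × 22.2 × e^(−0.435×0.7066) = 0.2143 × 22.2 × 0.7354 = 3.498 mg/L.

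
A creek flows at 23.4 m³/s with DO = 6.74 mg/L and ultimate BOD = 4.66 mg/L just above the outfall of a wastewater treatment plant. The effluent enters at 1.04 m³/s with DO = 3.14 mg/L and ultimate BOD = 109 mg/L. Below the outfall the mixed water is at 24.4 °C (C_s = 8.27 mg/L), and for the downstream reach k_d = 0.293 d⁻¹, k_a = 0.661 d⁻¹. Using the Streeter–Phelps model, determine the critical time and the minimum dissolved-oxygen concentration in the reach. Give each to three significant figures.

Mixed DO = (23.4×6.74 + 1.04×3.14)/(23.4+1.04) = 161.0/24.44 = 6.587 mg/L.
Mixed L₀ = (23.4×4.66 + 1.04×109)/(24.44) = 222.4/24.44 = 9.100 mg/L.
Initial deficit D₀ = C_s − DO₀ = 8.27 − 6.587 = 1.683 mg/L.
t_c = (1/0.3680) ln[(0.661/0.293)(1 − 1.683×0.3680/(0.293×9.100))] = 2.717 × ln(1.732) = 1.492 d.
D_c = (0.293/0.661) × 9.100 × e^(−0.293×1.492) = 0.4433 × 9.100 × 0.6458 = 2.605 mg/L.
Minimum DO = 8.27 − 2.605 = 5.665 mg/L.

t_c ≈ 1.49 d; minimum DO ≈ 5.67 mg/L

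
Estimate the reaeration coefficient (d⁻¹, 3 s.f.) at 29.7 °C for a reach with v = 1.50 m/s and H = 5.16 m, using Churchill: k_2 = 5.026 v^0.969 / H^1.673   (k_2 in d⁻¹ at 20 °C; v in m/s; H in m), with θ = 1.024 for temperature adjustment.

k_2(20) = 5.026 × 1.50^0.969 / 5.16^1.673 = 5.026 × 1.481 / 15.57 = 0.4782 d⁻¹.
k_2(29.7) = 0.4782 × 1.024^(29.7−20) = 0.4782 × 1.259 = 0.6019 d⁻¹.

k_2 ≈ 0.602 d⁻¹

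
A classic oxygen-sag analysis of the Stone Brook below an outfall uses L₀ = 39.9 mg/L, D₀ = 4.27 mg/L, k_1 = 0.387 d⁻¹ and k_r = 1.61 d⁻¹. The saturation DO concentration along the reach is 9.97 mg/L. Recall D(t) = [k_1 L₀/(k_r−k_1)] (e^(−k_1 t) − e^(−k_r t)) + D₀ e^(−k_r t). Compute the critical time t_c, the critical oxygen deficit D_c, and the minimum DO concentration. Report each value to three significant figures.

With k_r/k_1 = 4.160 and 1 − D₀(k_r−k_1)/(k_1 L₀) = 0.6618,
t_c = ln(4.160 × 0.6618) / (1.61 − 0.387) = ln(2.753) / 1.223 = 1.013/1.223 = 0.8281 d.
D_c = (k_1/k_r) L₀ e^(−k_1 t_c) = (0.387/1.61) × 39.9 × e^(−0.387×0.8281) = 0.2404 × 39.9 × 0.7258 = 6.961 mg/L.
Minimum DO = C_s − D_c = 9.97 − 6.961 = 3.009 mg/L.

t_c ≈ 0.828 d; D_c ≈ 6.96 mg/L; min DO ≈ 3.01 mg/L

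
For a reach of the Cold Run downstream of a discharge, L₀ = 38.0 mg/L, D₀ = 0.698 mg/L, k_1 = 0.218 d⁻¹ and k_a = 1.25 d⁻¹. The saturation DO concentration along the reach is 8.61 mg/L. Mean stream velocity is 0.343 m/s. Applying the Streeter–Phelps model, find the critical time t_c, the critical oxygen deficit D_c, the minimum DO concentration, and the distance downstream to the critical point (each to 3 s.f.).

With k_a/k_1 = 5.734 and 1 − D₀(k_a−k_1)/(k_1 L₀) = 0.9130,
t_c = ln(5.734 × 0.9130) / (1.25 − 0.218) = ln(5.235) / 1.032 = 1.655/1.032 = 1.604 d.
L(t_c) = L₀ e^(−k_1 t_c) = 38.0 × 0.7049 = 26.79 mg/L, and at the critical point k_a D_c = k_1 L, so D_c = (0.218/1.25) × 26.79 = 4.672 mg/L.
Minimum DO = C_s − D_c = 8.61 − 4.672 = 3.938 mg/L.
x_c = v t_c = 0.343 m/s × 1.604 d × 86400 s/d = 47540 m ≈ 47.5 km.

t_c ≈ 1.60 d; D_c ≈ 4.67 mg/L; min DO ≈ 3.94 mg/L; x_c ≈ 47.5 km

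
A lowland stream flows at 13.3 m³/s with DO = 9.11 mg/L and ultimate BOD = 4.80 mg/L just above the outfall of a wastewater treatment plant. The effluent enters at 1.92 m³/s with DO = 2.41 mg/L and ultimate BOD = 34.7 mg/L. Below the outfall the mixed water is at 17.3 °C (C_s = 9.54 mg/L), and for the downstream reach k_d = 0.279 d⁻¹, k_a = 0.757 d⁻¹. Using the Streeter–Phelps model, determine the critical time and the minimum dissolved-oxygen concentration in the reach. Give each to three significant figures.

Mixed DO = (13.3×9.11 + 1.92×2.41)/(13.3+1.92) = 125.8/15.22 = 8.265 mg/L.
Mixed L₀ = (13.3×4.80 + 1.92×34.7)/(15.22) = 130.5/15.22 = 8.572 mg/L.
Initial deficit D₀ = C_s − DO₀ = 9.54 − 8.265 = 1.275 mg/L.
t_c = (1/0.4780) ln[(0.757/0.279)(1 − 1.275×0.4780/(0.279×8.572))] = 2.092 × ln(2.022) = 1.473 d.
D_c = (0.279/0.757) × 8.572 × e^(−0.279×1.473) = 0.3686 × 8.572 × 0.6631 = 2.095 mg/L.
Minimum DO = 9.54 − 2.095 = 7.445 mg/L.

t_c ≈ 1.47 d; minimum DO ≈ 7.45 mg/L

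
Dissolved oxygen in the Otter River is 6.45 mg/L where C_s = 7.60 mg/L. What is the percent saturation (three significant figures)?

% saturation = C/C_s × 100 = 6.45/7.60 × 100 = 84.9 %.

84.9 % saturation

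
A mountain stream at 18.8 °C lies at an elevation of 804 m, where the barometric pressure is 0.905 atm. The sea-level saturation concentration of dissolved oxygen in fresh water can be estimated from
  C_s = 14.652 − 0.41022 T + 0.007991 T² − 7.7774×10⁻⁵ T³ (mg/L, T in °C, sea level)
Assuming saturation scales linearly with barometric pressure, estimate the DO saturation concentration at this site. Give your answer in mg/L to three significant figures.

C_s ≈ 8.37 mg/L

At sea level: C_s = 14.652 − 0.41022×18.8 + 0.007991×18.8² − 7.7774×10⁻⁵×18.8³ = 9.247 mg/L.
Pressure correction: C_s' = 9.247 × 0.905 = 8.369 mg/L.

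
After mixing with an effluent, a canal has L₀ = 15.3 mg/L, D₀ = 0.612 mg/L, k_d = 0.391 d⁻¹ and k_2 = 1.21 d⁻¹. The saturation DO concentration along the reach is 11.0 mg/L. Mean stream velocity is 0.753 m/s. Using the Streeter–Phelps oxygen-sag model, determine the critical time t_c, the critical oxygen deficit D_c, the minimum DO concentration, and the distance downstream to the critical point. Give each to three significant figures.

t_c ≈ 1.27 d; D_c ≈ 3.01 mg/L; min DO ≈ 7.99 mg/L; x_c ≈ 82.8 km

t_c = [1/(k_2−k_d)] ln[(k_2/k_d)(1 − D₀(k_2−k_d)/(k_d L₀))]
= [1/(1.21−0.391)] ln[(1.21/0.391)(1 − 0.612×0.8190/(0.391×15.3))]
= (1/0.8190) ln[3.095 × 0.9162] = 1.221 × ln(2.835) = 1.221 × 1.042 = 1.272 d.
L(t_c) = L₀ e^(−k_d t_c) = 15.3 × 0.6080 = 9.303 mg/L, and at the critical point k_2 D_c = k_d L, so D_c = (0.391/1.21) × 9.303 = 3.006 mg/L.
Minimum DO = C_s − D_c = 11.0 − 3.006 = 7.994 mg/L.
x_c = v t_c = 0.753 m/s × 1.272 d × 86400 s/d = 82790 m ≈ 82.8 km.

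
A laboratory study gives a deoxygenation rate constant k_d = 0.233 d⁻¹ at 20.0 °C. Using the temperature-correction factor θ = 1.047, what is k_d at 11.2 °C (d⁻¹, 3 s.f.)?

k_d ≈ 0.156 d⁻¹

k_d(T₂) = k_d(T₁) · θ^(T₂−T₁) = 0.233 × 1.047^(11.2−20.0)
= 0.233 × 1.047^-8.80 = 0.233 × 0.6675 = 0.1555 d⁻¹.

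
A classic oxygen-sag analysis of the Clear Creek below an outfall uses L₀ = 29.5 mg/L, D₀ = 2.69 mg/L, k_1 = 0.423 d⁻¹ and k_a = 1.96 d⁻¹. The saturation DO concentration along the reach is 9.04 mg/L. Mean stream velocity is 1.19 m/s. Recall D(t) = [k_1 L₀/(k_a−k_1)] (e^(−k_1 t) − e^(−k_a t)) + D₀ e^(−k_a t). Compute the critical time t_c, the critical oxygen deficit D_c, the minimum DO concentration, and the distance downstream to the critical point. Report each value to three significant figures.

t_c ≈ 0.736 d; D_c ≈ 4.66 mg/L; min DO ≈ 4.38 mg/L; x_c ≈ 75.6 km

t_c = [1/(k_a−k_1)] ln[(k_a/k_1)(1 − D₀(k_a−k_1)/(k_1 L₀))]
= [1/(1.96−0.423)] ln[(1.96/0.423)(1 − 2.69×1.537/(0.423×29.5))]
= (1/1.537) ln[4.634 × 0.6687] = 0.6506 × ln(3.098) = 0.6506 × 1.131 = 0.7358 d.
L(t_c) = L₀ e^(−k_1 t_c) = 29.5 × 0.7325 = 21.61 mg/L, and at the critical point k_a D_c = k_1 L, so D_c = (0.423/1.96) × 21.61 = 4.664 mg/L.
Minimum DO = C_s − D_c = 9.04 − 4.664 = 4.376 mg/L.
x_c = v t_c = 1.19 m/s × 0.7358 d × 86400 s/d = 75650 m ≈ 75.6 km.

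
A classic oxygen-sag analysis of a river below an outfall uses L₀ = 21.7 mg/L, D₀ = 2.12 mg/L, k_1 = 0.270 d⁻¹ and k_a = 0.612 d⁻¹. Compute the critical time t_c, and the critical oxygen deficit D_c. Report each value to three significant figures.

t_c = [1/(k_a−k_1)] ln[(k_a/k_1)(1 − D₀(k_a−k_1)/(k_1 L₀))]
= [1/(0.612−0.270)] ln[(0.612/0.270)(1 − 2.12×0.3420/(0.270×21.7))]
= (1/0.3420) ln[2.267 × 0.8763] = 2.924 × ln(1.986) = 2.924 × 0.6862 = 2.006 d.
D_c = (k_1/k_a) L₀ e^(−k_1 t_c) = (0.270/0.612) × 21.7 × e^(−0.270×2.006) = 0.4412 × 21.7 × 0.5817 = 5.569 mg/L.

t_c ≈ 2.01 d; D_c ≈ 5.57 mg/L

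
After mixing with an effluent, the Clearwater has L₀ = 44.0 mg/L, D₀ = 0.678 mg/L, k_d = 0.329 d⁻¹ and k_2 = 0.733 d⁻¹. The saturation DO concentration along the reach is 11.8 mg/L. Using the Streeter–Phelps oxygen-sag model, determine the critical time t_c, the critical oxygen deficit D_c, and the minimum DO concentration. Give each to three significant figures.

With k_2/k_d = 2.228 and 1 − D₀(k_2−k_d)/(k_d L₀) = 0.9811,
t_c = ln(2.228 × 0.9811) / (0.733 − 0.329) = ln(2.186) / 0.4040 = 0.7820/0.4040 = 1.936 d.
L(t_c) = L₀ e^(−k_d t_c) = 44.0 × 0.5290 = 23.27 mg/L, and at the critical point k_2 D_c = k_d L, so D_c = (0.329/0.733) × 23.27 = 10.45 mg/L.
Minimum DO = C_s − D_c = 11.8 − 10.45 = 1.353 mg/L.

t_c ≈ 1.94 d; D_c ≈ 10.4 mg/L; min DO ≈ 1.35 mg/L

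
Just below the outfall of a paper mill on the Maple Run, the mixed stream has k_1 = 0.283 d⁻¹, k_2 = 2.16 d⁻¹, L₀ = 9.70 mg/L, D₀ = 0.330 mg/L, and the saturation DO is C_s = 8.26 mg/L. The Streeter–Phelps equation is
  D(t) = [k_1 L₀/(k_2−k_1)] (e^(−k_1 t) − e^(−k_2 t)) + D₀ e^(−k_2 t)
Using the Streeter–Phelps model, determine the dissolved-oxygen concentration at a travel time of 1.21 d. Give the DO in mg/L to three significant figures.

k_1 L₀/(k_2−k_1) = 0.283×9.70/(2.16−0.283) = 2.745/1.877 = 1.462 mg/L.
e^(−k_1 t) = e^(−0.283×1.210) = 0.7100; e^(−k_2 t) = e^(−2.16×1.210) = 0.07327.
D = 1.462 × (0.7100 − 0.07327) + 0.330 × 0.07327 = 0.9313 + 0.02418 = 0.9555 mg/L.
DO = C_s − D = 8.26 − 0.9555 = 7.305 mg/L.

DO ≈ 7.30 mg/L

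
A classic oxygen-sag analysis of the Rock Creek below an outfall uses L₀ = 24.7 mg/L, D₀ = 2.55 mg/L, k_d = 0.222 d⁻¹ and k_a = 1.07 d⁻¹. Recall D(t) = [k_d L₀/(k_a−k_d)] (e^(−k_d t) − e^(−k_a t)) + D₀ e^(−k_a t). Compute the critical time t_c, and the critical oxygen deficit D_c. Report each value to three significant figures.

t_c ≈ 1.26 d; D_c ≈ 3.87 mg/L

With k_a/k_d = 4.820 and 1 − D₀(k_a−k_d)/(k_d L₀) = 0.6056,
t_c = ln(4.820 × 0.6056) / (1.07 − 0.222) = ln(2.919) / 0.8480 = 1.071/0.8480 = 1.263 d.
L(t_c) = L₀ e^(−k_d t_c) = 24.7 × 0.7554 = 18.66 mg/L, and at the critical point k_a D_c = k_d L, so D_c = (0.222/1.07) × 18.66 = 3.871 mg/L.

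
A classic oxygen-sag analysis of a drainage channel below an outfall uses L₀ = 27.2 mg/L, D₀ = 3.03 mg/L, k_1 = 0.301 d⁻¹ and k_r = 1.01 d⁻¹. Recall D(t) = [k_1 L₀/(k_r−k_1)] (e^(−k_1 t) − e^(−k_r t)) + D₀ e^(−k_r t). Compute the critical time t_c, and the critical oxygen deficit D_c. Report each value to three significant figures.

At the critical point dD/dt = 0, so k_1 L₀ e^(−k_1 t) = k_r D. Substituting D(t) from the Streeter–Phelps equation and solving for t gives
t_c = ln[(k_r/k_1)(1 − D₀(k_r−k_1)/(k_1 L₀))] / (k_r−k_1).
Here k_r−k_1 = 0.7090 d⁻¹ and 1 − D₀(k_r−k_1)/(k_1 L₀) = 1 − 3.03×0.7090/(0.301×27.2) = 0.7376, so
t_c = ln(3.355 × 0.7376) / 0.7090 = 0.9063 / 0.7090 = 1.278 d.
L(t_c) = L₀ e^(−k_1 t_c) = 27.2 × 0.6806 = 18.51 mg/L, and at the critical point k_r D_c = k_1 L, so D_c = (0.301/1.01) × 18.51 = 5.517 mg/L.

t_c ≈ 1.28 d; D_c ≈ 5.52 mg/L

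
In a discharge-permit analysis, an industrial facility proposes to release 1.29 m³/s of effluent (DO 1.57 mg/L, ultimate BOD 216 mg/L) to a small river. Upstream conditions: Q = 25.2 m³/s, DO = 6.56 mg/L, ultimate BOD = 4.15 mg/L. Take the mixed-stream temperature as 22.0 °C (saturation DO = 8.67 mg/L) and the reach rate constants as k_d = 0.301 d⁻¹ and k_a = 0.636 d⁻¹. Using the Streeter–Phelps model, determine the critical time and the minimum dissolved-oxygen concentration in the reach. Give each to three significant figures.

t_c ≈ 1.64 d; minimum DO ≈ 4.49 mg/L

Mixed DO = (25.2×6.56 + 1.29×1.57)/(25.2+1.29) = 167.3/26.49 = 6.317 mg/L.
Mixed L₀ = (25.2×4.15 + 1.29×216)/(26.49) = 383.2/26.49 = 14.47 mg/L.
Initial deficit D₀ = C_s − DO₀ = 8.67 − 6.317 = 2.353 mg/L.
t_c = (1/0.3350) ln[(0.636/0.301)(1 − 2.353×0.3350/(0.301×14.47))] = 2.985 × ln(1.730) = 1.637 d.
D_c = (0.301/0.636) × 14.47 × e^(−0.301×1.637) = 0.4733 × 14.47 × 0.6110 = 4.183 mg/L.
Minimum DO = 8.67 − 4.183 = 4.487 mg/L.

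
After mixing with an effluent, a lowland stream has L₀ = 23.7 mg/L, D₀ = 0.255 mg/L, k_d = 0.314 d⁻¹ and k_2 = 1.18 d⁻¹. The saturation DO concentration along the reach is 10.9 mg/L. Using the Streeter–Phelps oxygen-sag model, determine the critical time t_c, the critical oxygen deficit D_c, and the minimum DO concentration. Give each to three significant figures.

With k_2/k_d = 3.758 and 1 − D₀(k_2−k_d)/(k_d L₀) = 0.9703,
t_c = ln(3.758 × 0.9703) / (1.18 − 0.314) = ln(3.646) / 0.8660 = 1.294/0.8660 = 1.494 d.
L(t_c) = L₀ e^(−k_d t_c) = 23.7 × 0.6256 = 14.83 mg/L, and at the critical point k_2 D_c = k_d L, so D_c = (0.314/1.18) × 14.83 = 3.945 mg/L.
Minimum DO = C_s − D_c = 10.9 − 3.945 = 6.955 mg/L.

t_c ≈ 1.49 d; D_c ≈ 3.95 mg/L; min DO ≈ 6.95 mg/L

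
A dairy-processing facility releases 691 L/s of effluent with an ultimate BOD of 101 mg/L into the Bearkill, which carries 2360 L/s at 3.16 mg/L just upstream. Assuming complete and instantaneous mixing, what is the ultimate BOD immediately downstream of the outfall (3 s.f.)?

Flow-weighted mixing: C = (Q_r C_r + Q_w C_w)/(Q_r + Q_w)
= (2360×3.16 + 691×101)/(2360 + 691) = 77250/3051 = 25.32 mg/L.

25.3 mg/L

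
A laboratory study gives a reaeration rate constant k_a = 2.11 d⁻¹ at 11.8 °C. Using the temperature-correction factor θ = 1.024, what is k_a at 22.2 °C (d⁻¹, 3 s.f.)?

k_a(T₂) = k_a(T₁) · θ^(T₂−T₁) = 2.11 × 1.024^(22.2−11.8)
= 2.11 × 1.024^10.4 = 2.11 × 1.280 = 2.700 d⁻¹.

k_a ≈ 2.70 d⁻¹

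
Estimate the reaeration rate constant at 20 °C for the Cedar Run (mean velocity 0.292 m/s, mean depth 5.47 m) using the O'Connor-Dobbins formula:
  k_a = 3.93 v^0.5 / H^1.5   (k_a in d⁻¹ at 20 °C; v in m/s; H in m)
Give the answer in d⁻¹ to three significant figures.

k_a ≈ 0.166 d⁻¹

k_a = 3.93 × 0.292^0.5 / 5.47^1.5 = 3.93 × 0.5404 / 12.79 = 0.1660 d⁻¹.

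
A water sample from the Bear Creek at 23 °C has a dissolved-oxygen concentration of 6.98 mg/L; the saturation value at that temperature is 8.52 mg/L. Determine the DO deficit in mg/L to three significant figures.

D = C_s − C = 8.52 − 6.98 = 1.54 mg/L.

D ≈ 1.54 mg/L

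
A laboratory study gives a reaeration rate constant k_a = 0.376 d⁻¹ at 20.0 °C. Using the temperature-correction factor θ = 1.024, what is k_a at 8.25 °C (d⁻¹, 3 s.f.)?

k_a ≈ 0.285 d⁻¹

k_a(T₂) = k_a(T₁) · θ^(T₂−T₁) = 0.376 × 1.024^(8.25−20.0)
= 0.376 × 1.024^-11.8 = 0.376 × 0.7568 = 0.2846 d⁻¹.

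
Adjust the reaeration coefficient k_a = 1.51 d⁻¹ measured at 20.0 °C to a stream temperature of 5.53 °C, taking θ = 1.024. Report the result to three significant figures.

k_a ≈ 1.07 d⁻¹

k_a(T₂) = k_a(T₁) · θ^(T₂−T₁) = 1.51 × 1.024^(5.53−20.0)
= 1.51 × 1.024^-14.5 = 1.51 × 0.7095 = 1.071 d⁻¹.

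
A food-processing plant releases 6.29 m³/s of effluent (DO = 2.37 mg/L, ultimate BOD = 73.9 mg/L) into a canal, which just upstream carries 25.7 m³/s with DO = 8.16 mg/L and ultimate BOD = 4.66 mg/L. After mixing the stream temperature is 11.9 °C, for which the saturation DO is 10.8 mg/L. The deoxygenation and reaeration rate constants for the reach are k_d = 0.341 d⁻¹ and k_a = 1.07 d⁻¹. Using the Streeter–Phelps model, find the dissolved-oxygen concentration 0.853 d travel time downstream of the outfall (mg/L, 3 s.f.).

DO ≈ 6.32 mg/L

Mixed DO = (25.7×8.16 + 6.29×2.37)/(25.7+6.29) = 224.6/31.99 = 7.022 mg/L.
Mixed L₀ = (25.7×4.66 + 6.29×73.9)/(31.99) = 584.6/31.99 = 18.27 mg/L.
Initial deficit D₀ = C_s − DO₀ = 10.8 − 7.022 = 3.778 mg/L.
D(0.853) = [0.341×18.27/(1.07−0.341)](e^(−0.341×0.853) − e^(−1.07×0.853)) + 3.778 e^(−1.07×0.853)
= 8.548 × (0.7476 − 0.4014) + 3.778 × 0.4014 = 4.476 mg/L.
DO = 10.8 − 4.476 = 6.324 mg/L.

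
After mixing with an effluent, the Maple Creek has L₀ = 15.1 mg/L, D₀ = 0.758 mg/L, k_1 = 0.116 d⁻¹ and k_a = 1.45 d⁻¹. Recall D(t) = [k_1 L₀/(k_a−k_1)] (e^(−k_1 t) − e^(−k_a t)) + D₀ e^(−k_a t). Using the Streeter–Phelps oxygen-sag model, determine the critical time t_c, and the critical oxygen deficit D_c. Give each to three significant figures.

t_c ≈ 1.25 d; D_c ≈ 1.05 mg/L

With k_a/k_1 = 12.50 and 1 − D₀(k_a−k_1)/(k_1 L₀) = 0.4227,
t_c = ln(12.50 × 0.4227) / (1.45 − 0.116) = ln(5.284) / 1.334 = 1.665/1.334 = 1.248 d.
D_c = (k_1/k_a) L₀ e^(−k_1 t_c) = (0.116/1.45) × 15.1 × e^(−0.116×1.248) = 0.08000 × 15.1 × 0.8652 = 1.045 mg/L.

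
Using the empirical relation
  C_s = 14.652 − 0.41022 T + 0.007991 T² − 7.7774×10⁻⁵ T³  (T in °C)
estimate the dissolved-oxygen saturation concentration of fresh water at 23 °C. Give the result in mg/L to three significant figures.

C_s = 14.652 − 0.41022×23 + 0.007991×23² − 7.7774×10⁻⁵×23³ = 8.498 mg/L.

C_s ≈ 8.50 mg/L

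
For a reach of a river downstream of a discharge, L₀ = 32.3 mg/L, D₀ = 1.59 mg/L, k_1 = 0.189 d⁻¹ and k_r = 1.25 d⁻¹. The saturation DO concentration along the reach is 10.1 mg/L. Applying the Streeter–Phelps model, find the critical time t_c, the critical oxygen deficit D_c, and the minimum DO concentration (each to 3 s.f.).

At the critical point dD/dt = 0, so k_1 L₀ e^(−k_1 t) = k_r D. Substituting D(t) from the Streeter–Phelps equation and solving for t gives
t_c = ln[(k_r/k_1)(1 − D₀(k_r−k_1)/(k_1 L₀))] / (k_r−k_1).
Here k_r−k_1 = 1.061 d⁻¹ and 1 − D₀(k_r−k_1)/(k_1 L₀) = 1 − 1.59×1.061/(0.189×32.3) = 0.7237, so
t_c = ln(6.614 × 0.7237) / 1.061 = 1.566 / 1.061 = 1.476 d.
D_c = (k_1/k_r) L₀ e^(−k_1 t_c) = (0.189/1.25) × 32.3 × e^(−0.189×1.476) = 0.1512 × 32.3 × 0.7566 = 3.695 mg/L.
Minimum DO = C_s − D_c = 10.1 − 3.695 = 6.405 mg/L.

t_c ≈ 1.48 d; D_c ≈ 3.70 mg/L; min DO ≈ 6.40 mg/L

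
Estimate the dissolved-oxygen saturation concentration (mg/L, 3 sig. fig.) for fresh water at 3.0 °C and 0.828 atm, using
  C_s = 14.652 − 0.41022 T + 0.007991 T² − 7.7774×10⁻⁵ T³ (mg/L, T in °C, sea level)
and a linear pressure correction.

At sea level: C_s = 14.652 − 0.41022×3.0 + 0.007991×3.0² − 7.7774×10⁻⁵×3.0³ = 13.49 mg/L.
Pressure correction: C_s' = 13.49 × 0.828 = 11.17 mg/L.

C_s ≈ 11.2 mg/L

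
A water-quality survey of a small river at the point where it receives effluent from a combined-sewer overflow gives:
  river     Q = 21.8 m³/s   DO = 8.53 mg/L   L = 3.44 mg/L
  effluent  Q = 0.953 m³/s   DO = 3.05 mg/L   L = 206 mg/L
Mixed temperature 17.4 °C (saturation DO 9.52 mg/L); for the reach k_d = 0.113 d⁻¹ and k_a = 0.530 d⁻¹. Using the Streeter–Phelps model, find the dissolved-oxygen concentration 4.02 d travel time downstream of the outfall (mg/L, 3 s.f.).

DO ≈ 7.71 mg/L

Mixed DO = (21.8×8.53 + 0.953×3.05)/(21.8+0.953) = 188.9/22.75 = 8.300 mg/L.
Mixed L₀ = (21.8×3.44 + 0.953×206)/(22.75) = 271.3/22.75 = 11.92 mg/L.
Initial deficit D₀ = C_s − DO₀ = 9.52 − 8.300 = 1.220 mg/L.
D(4.02) = [0.113×11.92/(0.530−0.113)](e^(−0.113×4.02) − e^(−0.530×4.02)) + 1.220 e^(−0.530×4.02)
= 3.231 × (0.6349 − 0.1188) + 1.220 × 0.1188 = 1.813 mg/L.
DO = 9.52 − 1.813 = 7.707 mg/L.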